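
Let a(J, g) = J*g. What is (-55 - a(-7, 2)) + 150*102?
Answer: 15259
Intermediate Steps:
(-55 - a(-7, 2)) + 150*102 = (-55 - (-7)*2) + 150*102 = (-55 - 1*(-14)) + 15300 = (-55 + 14) + 15300 = -41 + 15300 = 15259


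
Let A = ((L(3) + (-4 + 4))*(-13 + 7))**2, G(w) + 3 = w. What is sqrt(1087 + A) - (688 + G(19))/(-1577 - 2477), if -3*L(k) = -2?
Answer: 352/2027 + sqrt(1103) ≈ 33.385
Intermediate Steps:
G(w) = -3 + w
L(k) = 2/3 (L(k) = -1/3*(-2) = 2/3)
A = 16 (A = ((2/3 + (-4 + 4))*(-13 + 7))**2 = ((2/3 + 0)*(-6))**2 = ((2/3)*(-6))**2 = (-4)**2 = 16)
sqrt(1087 + A) - (688 + G(19))/(-1577 - 2477) = sqrt(1087 + 16) - (688 + (-3 + 19))/(-1577 - 2477) = sqrt(1103) - (688 + 16)/(-4054) = sqrt(1103) - 704*(-1)/4054 = sqrt(1103) - 1*(-352/2027) = sqrt(1103) + 352/2027 = 352/2027 + sqrt(1103)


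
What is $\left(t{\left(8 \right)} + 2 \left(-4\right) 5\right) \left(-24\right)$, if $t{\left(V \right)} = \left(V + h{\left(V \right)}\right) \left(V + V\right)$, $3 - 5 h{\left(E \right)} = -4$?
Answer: $- \frac{13248}{5} \approx -2649.6$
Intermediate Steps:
$h{\left(E \right)} = \frac{7}{5}$ ($h{\left(E \right)} = \frac{3}{5} - - \frac{4}{5} = \frac{3}{5} + \frac{4}{5} = \frac{7}{5}$)
$t{\left(V \right)} = 2 V \left(\frac{7}{5} + V\right)$ ($t{\left(V \right)} = \left(V + \frac{7}{5}\right) \left(V + V\right) = \left(\frac{7}{5} + V\right) 2 V = 2 V \left(\frac{7}{5} + V\right)$)
$\left(t{\left(8 \right)} + 2 \left(-4\right) 5\right) \left(-24\right) = \left(\frac{2}{5} \cdot 8 \left(7 + 5 \cdot 8\right) + 2 \left(-4\right) 5\right) \left(-24\right) = \left(\frac{2}{5} \cdot 8 \left(7 + 40\right) - 40\right) \left(-24\right) = \left(\frac{2}{5} \cdot 8 \cdot 47 - 40\right) \left(-24\right) = \left(\frac{752}{5} - 40\right) \left(-24\right) = \frac{552}{5} \left(-24\right) = - \frac{13248}{5}$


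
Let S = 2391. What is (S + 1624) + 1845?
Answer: 5860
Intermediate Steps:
(S + 1624) + 1845 = (2391 + 1624) + 1845 = 4015 + 1845 = 5860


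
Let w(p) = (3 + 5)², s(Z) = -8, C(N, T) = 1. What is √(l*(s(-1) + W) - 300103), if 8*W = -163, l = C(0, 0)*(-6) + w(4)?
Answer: I*√1206995/2 ≈ 549.32*I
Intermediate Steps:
w(p) = 64 (w(p) = 8² = 64)
l = 58 (l = 1*(-6) + 64 = -6 + 64 = 58)
W = -163/8 (W = (⅛)*(-163) = -163/8 ≈ -20.375)
√(l*(s(-1) + W) - 300103) = √(58*(-8 - 163/8) - 300103) = √(58*(-227/8) - 300103) = √(-6583/4 - 300103) = √(-1206995/4) = I*√1206995/2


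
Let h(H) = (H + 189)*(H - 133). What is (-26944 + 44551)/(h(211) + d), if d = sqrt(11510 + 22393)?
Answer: 61037600/108156233 - 5869*sqrt(3767)/108156233 ≈ 0.56102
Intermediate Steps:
h(H) = (-133 + H)*(189 + H) (h(H) = (189 + H)*(-133 + H) = (-133 + H)*(189 + H))
d = 3*sqrt(3767) (d = sqrt(33903) = 3*sqrt(3767) ≈ 184.13)
(-26944 + 44551)/(h(211) + d) = (-26944 + 44551)/((-25137 + 211**2 + 56*211) + 3*sqrt(3767)) = 17607/((-25137 + 44521 + 11816) + 3*sqrt(3767)) = 17607/(31200 + 3*sqrt(3767))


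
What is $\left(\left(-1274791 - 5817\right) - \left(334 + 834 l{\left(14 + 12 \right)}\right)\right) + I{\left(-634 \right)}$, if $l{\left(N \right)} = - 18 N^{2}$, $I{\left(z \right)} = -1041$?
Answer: $8866129$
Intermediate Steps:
$\left(\left(-1274791 - 5817\right) - \left(334 + 834 l{\left(14 + 12 \right)}\right)\right) + I{\left(-634 \right)} = \left(\left(-1274791 - 5817\right) - \left(334 + 834 \left(- 18 \left(14 + 12\right)^{2}\right)\right)\right) - 1041 = \left(-1280608 - \left(334 + 834 \left(- 18 \cdot 26^{2}\right)\right)\right) - 1041 = \left(-1280608 - \left(334 + 834 \left(\left(-18\right) 676\right)\right)\right) - 1041 = \left(-1280608 - -10147778\right) - 1041 = \left(-1280608 + \left(10148112 - 334\right)\right) - 1041 = \left(-1280608 + 10147778\right) - 1041 = 8867170 - 1041 = 8866129$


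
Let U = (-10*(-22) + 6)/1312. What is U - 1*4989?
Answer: -3272671/656 ≈ -4988.8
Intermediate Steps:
U = 113/656 (U = (220 + 6)*(1/1312) = 226*(1/1312) = 113/656 ≈ 0.17226)
U - 1*4989 = 113/656 - 1*4989 = 113/656 - 4989 = -3272671/656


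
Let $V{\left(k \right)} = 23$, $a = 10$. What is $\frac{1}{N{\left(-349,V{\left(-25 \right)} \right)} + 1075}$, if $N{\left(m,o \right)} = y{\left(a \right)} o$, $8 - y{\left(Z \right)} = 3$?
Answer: $\frac{1}{1190} \approx 0.00084034$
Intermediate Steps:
$y{\left(Z \right)} = 5$ ($y{\left(Z \right)} = 8 - 3 = 5$)
$N{\left(m,o \right)} = 5 o$
$\frac{1}{N{\left(-349,V{\left(-25 \right)} \right)} + 1075} = \frac{1}{5 \cdot 23 + 1075} = \frac{1}{115 + 1075} = \frac{1}{1190}$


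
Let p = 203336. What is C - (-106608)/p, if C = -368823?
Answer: -9374360865/25417 ≈ -3.6882e+5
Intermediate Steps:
C - (-106608)/p = -368823 - (-106608)/203336 = -368823 - 1*(-13326/25417) = -368823 + 13326/25417 = -9374360865/25417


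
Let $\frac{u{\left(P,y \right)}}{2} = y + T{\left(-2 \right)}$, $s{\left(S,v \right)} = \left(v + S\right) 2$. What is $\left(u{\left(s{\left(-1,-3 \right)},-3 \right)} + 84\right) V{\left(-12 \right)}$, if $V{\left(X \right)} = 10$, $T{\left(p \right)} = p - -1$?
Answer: $760$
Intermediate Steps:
$T{\left(p \right)} = 1 + p$ ($T{\left(p \right)} = p + 1 = 1 + p$)
$s{\left(S,v \right)} = 2 S + 2 v$ ($s{\left(S,v \right)} = \left(S + v\right) 2 = 2 S + 2 v$)
$u{\left(P,y \right)} = -2 + 2 y$ ($u{\left(P,y \right)} = 2 \left(y + \left(1 - 2\right)\right) = 2 \left(y - 1\right) = 2 \left(-1 + y\right) = -2 + 2 y$)
$\left(u{\left(s{\left(-1,-3 \right)},-3 \right)} + 84\right) V{\left(-12 \right)} = \left(\left(-2 + 2 \left(-3\right)\right) + 84\right) 10 = \left(\left(-2 - 6\right) + 84\right) 10 = \left(-8 + 84\right) 10 = 76 \cdot 10 = 760$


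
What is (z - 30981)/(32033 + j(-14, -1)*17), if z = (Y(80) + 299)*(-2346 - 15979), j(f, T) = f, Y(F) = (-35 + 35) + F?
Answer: -6976156/31795 ≈ -219.41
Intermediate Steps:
Y(F) = F (Y(F) = 0 + F = F)
z = -6945175 (z = (80 + 299)*(-2346 - 15979) = 379*(-18325) = -6945175)
(z - 30981)/(32033 + j(-14, -1)*17) = (-6945175 - 30981)/(32033 - 14*17) = -6976156/(32033 - 238) = -6976156/31795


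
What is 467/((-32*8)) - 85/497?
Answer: -253859/127232 ≈ -1.9952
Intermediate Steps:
467/((-32*8)) - 85/497 = 467/(-256) - 85*1/497 = 467*(-1/256) - 85/497 = -467/256 - 85/497 = -253859/127232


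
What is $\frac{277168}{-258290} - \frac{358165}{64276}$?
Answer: $- \frac{55162844109}{8300924020} \approx -6.6454$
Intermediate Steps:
$\frac{277168}{-258290} - \frac{358165}{64276} = 277168 \left(- \frac{1}{258290}\right) - \frac{358165}{64276} = - \frac{138584}{129145} - \frac{358165}{64276} = - \frac{55162844109}{8300924020}$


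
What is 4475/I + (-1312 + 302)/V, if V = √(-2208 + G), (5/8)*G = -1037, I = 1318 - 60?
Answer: 4475/1258 + 505*I*√24170/4834 ≈ 3.5572 + 16.241*I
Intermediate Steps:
I = 1258
G = -8296/5 (G = (8/5)*(-1037) = -8296/5 ≈ -1659.2)
V = 2*I*√24170/5 (V = √(-2208 - 8296/5) = √(-19336/5) = 2*I*√24170/5 ≈ 62.187*I)
4475/I + (-1312 + 302)/V = 4475/1258 + (-1312 + 302)/((2*I*√24170/5)) = 4475*(1/1258) - (-505)*I*√24170/4834 = 4475/1258 + 505*I*√24170/4834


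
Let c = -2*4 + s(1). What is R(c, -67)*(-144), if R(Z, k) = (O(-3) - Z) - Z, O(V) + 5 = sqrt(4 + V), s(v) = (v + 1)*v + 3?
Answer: -288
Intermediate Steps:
s(v) = 3 + v*(1 + v) (s(v) = (1 + v)*v + 3 = v*(1 + v) + 3 = 3 + v*(1 + v))
O(V) = -5 + sqrt(4 + V)
c = -3 (c = -2*4 + (3 + 1 + 1**2) = -8 + (3 + 1 + 1) = -8 + 5 = -3)
R(Z, k) = -4 - 2*Z (R(Z, k) = ((-5 + sqrt(4 - 3)) - Z) - Z = ((-5 + sqrt(1)) - Z) - Z = ((-5 + 1) - Z) - Z = (-4 - Z) - Z = -4 - 2*Z)
R(c, -67)*(-144) = (-4 - 2*(-3))*(-144) = (-4 + 6)*(-144) = 2*(-144) = -288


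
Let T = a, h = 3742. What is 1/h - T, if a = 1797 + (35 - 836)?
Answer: -3727031/3742 ≈ -996.00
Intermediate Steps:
a = 996 (a = 1797 - 801 = 996)
T = 996
1/h - T = 1/3742 - 1*996 = 1/3742 - 996 = -3727031/3742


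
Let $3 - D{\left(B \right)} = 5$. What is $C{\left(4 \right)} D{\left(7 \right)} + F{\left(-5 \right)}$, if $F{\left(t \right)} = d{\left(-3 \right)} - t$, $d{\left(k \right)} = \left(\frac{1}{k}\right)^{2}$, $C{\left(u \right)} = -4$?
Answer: $\frac{118}{9} \approx 13.111$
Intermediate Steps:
$D{\left(B \right)} = -2$ ($D{\left(B \right)} = 3 - 5 = -2$)
$d{\left(k \right)} = \frac{1}{k^{2}}$
$F{\left(t \right)} = \frac{1}{9} - t$
$C{\left(4 \right)} D{\left(7 \right)} + F{\left(-5 \right)} = \left(-4\right) \left(-2\right) + \left(\frac{1}{9} - -5\right) = 8 + \left(\frac{1}{9} + 5\right) = 8 + \frac{46}{9} = \frac{118}{9}$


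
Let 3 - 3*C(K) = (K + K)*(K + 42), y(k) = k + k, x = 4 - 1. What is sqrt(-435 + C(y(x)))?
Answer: I*sqrt(626) ≈ 25.02*I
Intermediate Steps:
x = 3
y(k) = 2*k
C(K) = 1 - 2*K*(42 + K)/3 (C(K) = 1 - (K + K)*(K + 42)/3 = 1 - 2*K*(42 + K)/3)
sqrt(-435 + C(y(x))) = sqrt(-435 + (1 - 56*3 - 2*(2*3)**2/3)) = sqrt(-435 + (1 - 28*6 - 2/3*6**2)) = sqrt(-435 + (1 - 168 - 2/3*36)) = sqrt(-435 + (1 - 168 - 24)) = sqrt(-435 - 191) = sqrt(-626) = I*sqrt(626)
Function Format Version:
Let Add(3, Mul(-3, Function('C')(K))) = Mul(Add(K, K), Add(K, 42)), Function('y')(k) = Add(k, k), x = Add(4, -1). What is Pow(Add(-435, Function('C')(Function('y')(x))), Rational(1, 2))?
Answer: Mul(I, Pow(626, Rational(1, 2))) ≈ Mul(25.020, I)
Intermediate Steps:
x = 3
Function('y')(k) = Mul(2, k)
Function('C')(K) = Add(1, Mul(Rational(-2, 3), K, Add(42, K))) (Function('C')(K) = Add(1, Mul(Rational(-1, 3), Mul(Add(K, K), Add(K, 42)))) = Add(1, Mul(Rational(-1, 3), Mul(Mul(2, K), Add(42, K)))) = Add(1, Mul(Rational(-1, 3), Mul(2, K, Add(42, K)))) = Add(1, Mul(Rational(-2, 3), K, Add(42, K))))
Pow(Add(-435, Function('C')(Function('y')(x))), Rational(1, 2)) = Pow(Add(-435, Add(1, Mul(-28, Mul(2, 3)), Mul(Rational(-2, 3), Pow(Mul(2, 3), 2)))), Rational(1, 2)) = Pow(Add(-435, Add(1, Mul(-28, 6), Mul(Rational(-2, 3), Pow(6, 2)))), Rational(1, 2)) = Pow(Add(-435, Add(1, -168, Mul(Rational(-2, 3), 36))), Rational(1, 2)) = Pow(Add(-435, Add(1, -168, -24)), Rational(1, 2)) = Pow(Add(-435, -191), Rational(1, 2)) = Pow(-626, Rational(1, 2)) = Mul(I, Pow(626, Rational(1, 2)))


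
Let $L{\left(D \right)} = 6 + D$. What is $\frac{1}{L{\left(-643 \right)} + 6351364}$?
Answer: $\frac{1}{6350727} \approx 1.5746 \cdot 10^{-7}$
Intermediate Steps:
$\frac{1}{L{\left(-643 \right)} + 6351364} = \frac{1}{\left(6 - 643\right) + 6351364} = \frac{1}{-637 + 6351364} = \frac{1}{6350727}$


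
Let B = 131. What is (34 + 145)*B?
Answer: 23449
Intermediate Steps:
(34 + 145)*B = (34 + 145)*131 = 179*131 = 23449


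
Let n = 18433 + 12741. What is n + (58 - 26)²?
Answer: 32198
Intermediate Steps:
n = 31174
n + (58 - 26)² = 31174 + (58 - 26)² = 31174 + 32² = 31174 + 1024 = 32198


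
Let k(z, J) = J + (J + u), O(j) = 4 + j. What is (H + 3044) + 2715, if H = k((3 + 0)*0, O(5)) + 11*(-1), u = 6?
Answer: 5772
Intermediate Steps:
k(z, J) = 6 + 2*J (k(z, J) = J + (J + 6) = J + (6 + J) = 6 + 2*J)
H = 13 (H = (6 + 2*(4 + 5)) + 11*(-1) = (6 + 2*9) - 11 = (6 + 18) - 11 = 24 - 11 = 13)
(H + 3044) + 2715 = (13 + 3044) + 2715 = 3057 + 2715 = 5772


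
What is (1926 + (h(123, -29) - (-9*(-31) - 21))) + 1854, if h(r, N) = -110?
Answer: 3412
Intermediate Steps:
(1926 + (h(123, -29) - (-9*(-31) - 21))) + 1854 = (1926 + (-110 - (-9*(-31) - 21))) + 1854 = (1926 + (-110 - (279 - 21))) + 1854 = (1926 + (-110 - 1*258)) + 1854 = (1926 + (-110 - 258)) + 1854 = (1926 - 368) + 1854 = 1558 + 1854 = 3412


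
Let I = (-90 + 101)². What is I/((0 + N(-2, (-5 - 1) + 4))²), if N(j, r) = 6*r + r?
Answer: 121/196 ≈ 0.61735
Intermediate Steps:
N(j, r) = 7*r
I = 121 (I = 11² = 121)
I/((0 + N(-2, (-5 - 1) + 4))²) = 121/((0 + 7*((-5 - 1) + 4))²) = 121/((0 + 7*(-6 + 4))²) = 121/((0 + 7*(-2))²) = 121/((0 - 14)²) = 121/((-14)²) = 121/196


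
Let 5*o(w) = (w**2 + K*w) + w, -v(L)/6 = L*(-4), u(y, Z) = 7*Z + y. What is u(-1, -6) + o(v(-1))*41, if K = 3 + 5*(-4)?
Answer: 7829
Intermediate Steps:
u(y, Z) = y + 7*Z
K = -17 (K = 3 - 20 = -17)
v(L) = 24*L (v(L) = -6*L*(-4) = -(-24)*L = 24*L)
o(w) = -16*w/5 + w**2/5 (o(w) = ((w**2 - 17*w) + w)/5 = (w**2 - 16*w)/5 = -16*w/5 + w**2/5)
u(-1, -6) + o(v(-1))*41 = (-1 + 7*(-6)) + ((24*(-1))*(-16 + 24*(-1))/5)*41 = (-1 - 42) + ((1/5)*(-24)*(-16 - 24))*41 = -43 + ((1/5)*(-24)*(-40))*41 = -43 + 192*41 = -43 + 7872 = 7829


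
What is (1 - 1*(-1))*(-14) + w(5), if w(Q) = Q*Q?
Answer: -3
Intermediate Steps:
w(Q) = Q²
(1 - 1*(-1))*(-14) + w(5) = (1 - 1*(-1))*(-14) + 5² = (1 + 1)*(-14) + 25 = 2*(-14) + 25 = -28 + 25 = -3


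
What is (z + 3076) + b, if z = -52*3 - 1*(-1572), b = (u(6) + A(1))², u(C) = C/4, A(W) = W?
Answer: 17993/4 ≈ 4498.3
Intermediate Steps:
u(C) = C/4 (u(C) = C*(¼) = C/4)
b = 25/4 (b = ((¼)*6 + 1)² = (3/2 + 1)² = (5/2)² = 25/4 ≈ 6.2500)
z = 1416 (z = -156 + 1572 = 1416)
(z + 3076) + b = (1416 + 3076) + 25/4 = 4492 + 25/4 = 17993/4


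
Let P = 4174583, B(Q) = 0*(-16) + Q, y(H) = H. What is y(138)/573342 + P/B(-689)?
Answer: -398910611884/65838773 ≈ -6058.9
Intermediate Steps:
B(Q) = Q (B(Q) = 0 + Q = Q)
y(138)/573342 + P/B(-689) = 138/573342 + 4174583/(-689) = 138*(1/573342) + 4174583*(-1/689) = 23/95557 - 4174583/689 = -398910611884/65838773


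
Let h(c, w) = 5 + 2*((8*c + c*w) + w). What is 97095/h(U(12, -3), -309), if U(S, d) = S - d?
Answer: -97095/9643 ≈ -10.069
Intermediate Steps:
h(c, w) = 5 + 2*w + 16*c + 2*c*w (h(c, w) = 5 + 2*(w + 8*c + c*w) = 5 + (2*w + 16*c + 2*c*w) = 5 + 2*w + 16*c + 2*c*w)
97095/h(U(12, -3), -309) = 97095/(5 + 2*(-309) + 16*(12 - 1*(-3)) + 2*(12 - 1*(-3))*(-309)) = 97095/(5 - 618 + 16*(12 + 3) + 2*(12 + 3)*(-309)) = 97095/(5 - 618 + 16*15 + 2*15*(-309)) = 97095/(5 - 618 + 240 - 9270) = 97095/(-9643) = 97095*(-1/9643) = -97095/9643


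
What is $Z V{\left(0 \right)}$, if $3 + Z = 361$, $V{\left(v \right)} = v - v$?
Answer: $0$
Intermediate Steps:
$V{\left(v \right)} = 0$
$Z = 358$ ($Z = -3 + 361 = 358$)
$Z V{\left(0 \right)} = 358 \cdot 0 = 0$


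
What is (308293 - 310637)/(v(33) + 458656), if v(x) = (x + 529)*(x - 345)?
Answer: -293/35414 ≈ -0.0082736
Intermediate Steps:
v(x) = (-345 + x)*(529 + x) (v(x) = (529 + x)*(-345 + x) = (-345 + x)*(529 + x))
(308293 - 310637)/(v(33) + 458656) = (308293 - 310637)/((-182505 + 33² + 184*33) + 458656) = -2344/((-182505 + 1089 + 6072) + 458656) = -2344/(-175344 + 458656) = -2344/283312 = -2344*1/283312 = -293/35414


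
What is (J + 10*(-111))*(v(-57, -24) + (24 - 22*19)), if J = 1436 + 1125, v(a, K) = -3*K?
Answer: -467222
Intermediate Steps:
J = 2561
(J + 10*(-111))*(v(-57, -24) + (24 - 22*19)) = (2561 + 10*(-111))*(-3*(-24) + (24 - 22*19)) = (2561 - 1110)*(72 + (24 - 418)) = 1451*(72 - 394) = 1451*(-322) = -467222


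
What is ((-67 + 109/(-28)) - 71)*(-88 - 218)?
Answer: 607869/14 ≈ 43419.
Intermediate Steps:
((-67 + 109/(-28)) - 71)*(-88 - 218) = ((-67 + 109*(-1/28)) - 71)*(-306) = ((-67 - 109/28) - 71)*(-306) = (-1985/28 - 71)*(-306) = -3973/28*(-306) = 607869/14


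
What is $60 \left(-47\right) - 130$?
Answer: $-2950$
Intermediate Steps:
$60 \left(-47\right) - 130 = -2820 - 130 = -2950$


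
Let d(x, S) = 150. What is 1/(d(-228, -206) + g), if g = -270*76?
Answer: -1/20370 ≈ -4.9092e-5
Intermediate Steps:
g = -20520
1/(d(-228, -206) + g) = 1/(150 - 20520) = 1/(-20370) = -1/20370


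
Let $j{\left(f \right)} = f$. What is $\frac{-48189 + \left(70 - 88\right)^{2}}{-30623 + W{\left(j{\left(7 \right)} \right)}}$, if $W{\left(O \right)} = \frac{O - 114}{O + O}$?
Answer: $\frac{223370}{142943} \approx 1.5627$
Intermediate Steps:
$W{\left(O \right)} = \frac{-114 + O}{2 O}$
$\frac{-48189 + \left(70 - 88\right)^{2}}{-30623 + W{\left(j{\left(7 \right)} \right)}} = \frac{-48189 + \left(70 - 88\right)^{2}}{-30623 + \frac{-114 + 7}{2 \cdot 7}} = \frac{-48189 + \left(-18\right)^{2}}{-30623 + \frac{1}{2} \cdot \frac{1}{7} \left(-107\right)} = \frac{-48189 + 324}{-30623 - \frac{107}{14}} = - \frac{47865}{- \frac{428829}{14}} = \left(-47865\right) \left(- \frac{14}{428829}\right) = \frac{223370}{142943}$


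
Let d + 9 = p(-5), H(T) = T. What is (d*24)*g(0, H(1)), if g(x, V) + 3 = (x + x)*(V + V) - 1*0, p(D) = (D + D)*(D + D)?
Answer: -6552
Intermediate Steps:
p(D) = 4*D² (p(D) = (2*D)*(2*D) = 4*D²)
g(x, V) = -3 + 4*V*x (g(x, V) = -3 + ((x + x)*(V + V) - 1*0) = -3 + ((2*x)*(2*V) + 0) = -3 + (4*V*x + 0) = -3 + 4*V*x)
d = 91 (d = -9 + 4*(-5)² = -9 + 4*25 = -9 + 100 = 91)
(d*24)*g(0, H(1)) = (91*24)*(-3 + 4*1*0) = 2184*(-3 + 0) = 2184*(-3) = -6552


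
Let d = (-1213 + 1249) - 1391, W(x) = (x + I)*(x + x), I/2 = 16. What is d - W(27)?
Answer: -4541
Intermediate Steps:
I = 32 (I = 2*16 = 32)
W(x) = 2*x*(32 + x) (W(x) = (x + 32)*(x + x) = (32 + x)*(2*x) = 2*x*(32 + x))
d = -1355 (d = 36 - 1391 = -1355)
d - W(27) = -1355 - 2*27*(32 + 27) = -1355 - 2*27*59 = -1355 - 1*3186 = -1355 - 3186 = -4541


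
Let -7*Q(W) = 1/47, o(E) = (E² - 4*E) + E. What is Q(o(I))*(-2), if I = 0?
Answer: 2/329 ≈ 0.0060790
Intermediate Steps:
o(E) = E² - 3*E
Q(W) = -1/329 (Q(W) = -⅐/47 = -⅐*1/47 = -1/329)
Q(o(I))*(-2) = -1/329*(-2) = 2/329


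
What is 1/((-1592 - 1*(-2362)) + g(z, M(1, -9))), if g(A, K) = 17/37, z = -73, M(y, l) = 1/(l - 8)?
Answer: 37/28507 ≈ 0.0012979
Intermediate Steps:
M(y, l) = 1/(-8 + l)
g(A, K) = 17/37 (g(A, K) = 17*(1/37) = 17/37)
1/((-1592 - 1*(-2362)) + g(z, M(1, -9))) = 1/((-1592 - 1*(-2362)) + 17/37) = 1/((-1592 + 2362) + 17/37) = 1/(770 + 17/37) = 1/(28507/37) = 37/28507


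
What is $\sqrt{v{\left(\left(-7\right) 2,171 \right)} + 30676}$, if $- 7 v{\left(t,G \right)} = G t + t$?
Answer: $2 \sqrt{7755} \approx 176.13$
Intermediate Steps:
$v{\left(t,G \right)} = - \frac{t}{7} - \frac{G t}{7}$ ($v{\left(t,G \right)} = - \frac{G t + t}{7} = - \frac{t + G t}{7} = - \frac{t}{7} - \frac{G t}{7}$)
$\sqrt{v{\left(\left(-7\right) 2,171 \right)} + 30676} = \sqrt{- \frac{\left(-7\right) 2 \left(1 + 171\right)}{7} + 30676} = \sqrt{\left(- \frac{1}{7}\right) \left(-14\right) 172 + 30676} = \sqrt{344 + 30676} = \sqrt{31020} = 2 \sqrt{7755}$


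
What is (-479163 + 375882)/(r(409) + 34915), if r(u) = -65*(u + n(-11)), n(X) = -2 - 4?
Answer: -103281/8720 ≈ -11.844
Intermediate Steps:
n(X) = -6
r(u) = 390 - 65*u (r(u) = -65*(u - 6) = -65*(-6 + u) = 390 - 65*u)
(-479163 + 375882)/(r(409) + 34915) = (-479163 + 375882)/((390 - 65*409) + 34915) = -103281/((390 - 26585) + 34915) = -103281/(-26195 + 34915) = -103281/8720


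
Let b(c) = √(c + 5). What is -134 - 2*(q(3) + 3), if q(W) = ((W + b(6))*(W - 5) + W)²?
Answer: -246 - 24*√11 ≈ -325.60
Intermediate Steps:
b(c) = √(5 + c)
q(W) = (W + (-5 + W)*(W + √11))² (q(W) = ((W + √(5 + 6))*(W - 5) + W)² = ((W + √11)*(-5 + W) + W)² = ((-5 + W)*(W + √11) + W)² = (W + (-5 + W)*(W + √11))²)
-134 - 2*(q(3) + 3) = -134 - 2*((3² - 5*√11 - 4*3 + 3*√11)² + 3) = -134 - 2*((9 - 5*√11 - 12 + 3*√11)² + 3) = -134 - 2*((-3 - 2*√11)² + 3) = -134 - 2*(3 + (-3 - 2*√11)²) = -134 - (6 + 2*(-3 - 2*√11)²) = -134 + (-6 - 2*(-3 - 2*√11)²) = -140 - 2*(-3 - 2*√11)²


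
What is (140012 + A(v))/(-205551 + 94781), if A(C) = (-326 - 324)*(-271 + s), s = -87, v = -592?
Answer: -186356/55385 ≈ -3.3647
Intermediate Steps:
A(C) = 232700 (A(C) = (-326 - 324)*(-271 - 87) = -650*(-358) = 232700)
(140012 + A(v))/(-205551 + 94781) = (140012 + 232700)/(-205551 + 94781) = 372712/(-110770) = 372712*(-1/110770) = -186356/55385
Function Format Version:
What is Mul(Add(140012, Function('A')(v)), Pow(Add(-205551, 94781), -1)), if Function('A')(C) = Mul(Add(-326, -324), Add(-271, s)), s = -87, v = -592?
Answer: Rational(-186356, 55385) ≈ -3.3647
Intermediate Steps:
Function('A')(C) = 232700 (Function('A')(C) = Mul(Add(-326, -324), Add(-271, -87)) = Mul(-650, -358) = 232700)
Mul(Add(140012, Function('A')(v)), Pow(Add(-205551, 94781), -1)) = Mul(Add(140012, 232700), Pow(Add(-205551, 94781), -1)) = Mul(372712, Pow(-110770, -1)) = Mul(372712, Rational(-1, 110770)) = Rational(-186356, 55385)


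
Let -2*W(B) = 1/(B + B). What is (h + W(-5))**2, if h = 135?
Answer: 7295401/400 ≈ 18239.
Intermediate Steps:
W(B) = -1/(4*B) (W(B) = -1/(2*(B + B)) = -1/(2*B)/2 = -1/(4*B))
(h + W(-5))**2 = (135 - 1/4/(-5))**2 = (135 - 1/4*(-1/5))**2 = (135 + 1/20)**2 = (2701/20)**2 = 7295401/400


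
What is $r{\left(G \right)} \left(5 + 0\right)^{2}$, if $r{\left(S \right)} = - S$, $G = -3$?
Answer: $75$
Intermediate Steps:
$r{\left(G \right)} \left(5 + 0\right)^{2} = \left(-1\right) \left(-3\right) \left(5 + 0\right)^{2} = 3 \cdot 5^{2} = 3 \cdot 25 = 75$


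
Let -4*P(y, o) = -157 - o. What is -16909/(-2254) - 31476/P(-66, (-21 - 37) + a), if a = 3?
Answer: -47010483/38318 ≈ -1226.9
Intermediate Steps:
P(y, o) = 157/4 + o/4 (P(y, o) = -(-157 - o)/4 = 157/4 + o/4)
-16909/(-2254) - 31476/P(-66, (-21 - 37) + a) = -16909/(-2254) - 31476/(157/4 + ((-21 - 37) + 3)/4) = -16909*(-1/2254) - 31476/(157/4 + (-58 + 3)/4) = 16909/2254 - 31476/(157/4 + (1/4)*(-55)) = 16909/2254 - 31476/(157/4 - 55/4) = 16909/2254 - 31476/51/2 = 16909/2254 - 31476*2/51 = 16909/2254 - 20984/17 = -47010483/38318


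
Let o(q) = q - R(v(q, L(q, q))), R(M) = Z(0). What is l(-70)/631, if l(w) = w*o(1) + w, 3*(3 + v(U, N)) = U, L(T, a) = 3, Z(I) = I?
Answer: -140/631 ≈ -0.22187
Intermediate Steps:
v(U, N) = -3 + U/3
R(M) = 0
o(q) = q (o(q) = q - 1*0 = q + 0 = q)
l(w) = 2*w (l(w) = w*1 + w = w + w = 2*w)
l(-70)/631 = (2*(-70))/631 = -140*1/631 = -140/631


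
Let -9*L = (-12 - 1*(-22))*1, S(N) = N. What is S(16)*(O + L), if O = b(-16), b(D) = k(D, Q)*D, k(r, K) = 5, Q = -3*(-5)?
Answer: -11680/9 ≈ -1297.8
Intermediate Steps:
Q = 15
L = -10/9 (L = -(-12 - 1*(-22))/9 = -(-12 + 22)/9 = -10/9 ≈ -1.1111)
b(D) = 5*D
O = -80 (O = 5*(-16) = -80)
S(16)*(O + L) = 16*(-80 - 10/9) = 16*(-730/9) = -11680/9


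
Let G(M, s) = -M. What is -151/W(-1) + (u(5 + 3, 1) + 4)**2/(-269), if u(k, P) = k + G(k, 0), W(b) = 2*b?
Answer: 40587/538 ≈ 75.441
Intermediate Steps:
u(k, P) = 0 (u(k, P) = k - k = 0)
-151/W(-1) + (u(5 + 3, 1) + 4)**2/(-269) = -151/(2*(-1)) + (0 + 4)**2/(-269) = -151/(-2) + 4**2*(-1/269) = -151*(-1/2) + 16*(-1/269) = 151/2 - 16/269 = 40587/538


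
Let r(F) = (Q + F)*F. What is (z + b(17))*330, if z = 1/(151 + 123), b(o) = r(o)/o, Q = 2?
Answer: 859155/137 ≈ 6271.2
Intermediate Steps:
r(F) = F*(2 + F) (r(F) = (2 + F)*F = F*(2 + F))
b(o) = 2 + o (b(o) = (o*(2 + o))/o = 2 + o)
z = 1/274 ≈ 0.0036496
(z + b(17))*330 = (1/274 + (2 + 17))*330 = (1/274 + 19)*330 = (5207/274)*330 = 859155/137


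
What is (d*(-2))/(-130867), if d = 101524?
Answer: 203048/130867 ≈ 1.5516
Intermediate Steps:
(d*(-2))/(-130867) = (101524*(-2))/(-130867) = -203048*(-1/130867) = 203048/130867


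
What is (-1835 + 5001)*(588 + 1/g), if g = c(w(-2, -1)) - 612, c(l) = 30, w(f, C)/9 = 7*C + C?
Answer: 541726345/291 ≈ 1.8616e+6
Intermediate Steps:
w(f, C) = 72*C (w(f, C) = 9*(7*C + C) = 9*(8*C) = 72*C)
g = -582 (g = 30 - 612 = -582)
(-1835 + 5001)*(588 + 1/g) = (-1835 + 5001)*(588 + 1/(-582)) = 3166*(588 - 1/582) = 3166*(342215/582) = 541726345/291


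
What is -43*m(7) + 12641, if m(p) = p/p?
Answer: 12598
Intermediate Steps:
m(p) = 1
-43*m(7) + 12641 = -43*1 + 12641 = -43 + 12641 = 12598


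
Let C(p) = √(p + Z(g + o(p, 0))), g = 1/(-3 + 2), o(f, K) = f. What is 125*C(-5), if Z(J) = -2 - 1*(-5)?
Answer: 125*I*√2 ≈ 176.78*I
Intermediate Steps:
g = -1 (g = 1/(-1) = -1)
Z(J) = 3 (Z(J) = -2 + 5 = 3)
C(p) = √(3 + p) (C(p) = √(p + 3) = √(3 + p))
125*C(-5) = 125*√(3 - 5) = 125*√(-2) = 125*(I*√2) = 125*I*√2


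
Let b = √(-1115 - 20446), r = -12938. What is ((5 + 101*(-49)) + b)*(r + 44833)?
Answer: -157688880 + 31895*I*√21561 ≈ -1.5769e+8 + 4.6834e+6*I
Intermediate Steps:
b = I*√21561 (b = √(-21561) = I*√21561 ≈ 146.84*I)
((5 + 101*(-49)) + b)*(r + 44833) = ((5 + 101*(-49)) + I*√21561)*(-12938 + 44833) = ((5 - 4949) + I*√21561)*31895 = (-4944 + I*√21561)*31895 = -157688880 + 31895*I*√21561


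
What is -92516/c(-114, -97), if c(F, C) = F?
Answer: 46258/57 ≈ 811.54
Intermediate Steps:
-92516/c(-114, -97) = -92516/(-114) = -92516*(-1/114) = 46258/57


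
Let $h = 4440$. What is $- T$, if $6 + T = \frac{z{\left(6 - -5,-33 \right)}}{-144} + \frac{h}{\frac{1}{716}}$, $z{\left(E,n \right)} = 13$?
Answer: $- \frac{457780883}{144} \approx -3.179 \cdot 10^{6}$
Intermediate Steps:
$T = \frac{457780883}{144}$ ($T = -6 + \left(\frac{13}{-144} + \frac{4440}{\frac{1}{716}}\right) = -6 + \left(13 \left(- \frac{1}{144}\right) + 4440 \frac{1}{\frac{1}{716}}\right) = -6 + \left(- \frac{13}{144} + 4440 \cdot 716\right) = -6 + \left(- \frac{13}{144} + 3179040\right) = -6 + \frac{457781747}{144} = \frac{457780883}{144} \approx 3.179 \cdot 10^{6}$)
$- T = \left(-1\right) \frac{457780883}{144} = - \frac{457780883}{144}$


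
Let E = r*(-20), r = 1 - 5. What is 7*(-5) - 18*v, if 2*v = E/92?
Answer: -985/23 ≈ -42.826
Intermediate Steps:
r = -4
E = 80 (E = -4*(-20) = 80)
v = 10/23 (v = (80/92)/2 = (80*(1/92))/2 = (½)*(20/23) = 10/23 ≈ 0.43478)
7*(-5) - 18*v = 7*(-5) - 18*10/23 = -35 - 180/23 = -985/23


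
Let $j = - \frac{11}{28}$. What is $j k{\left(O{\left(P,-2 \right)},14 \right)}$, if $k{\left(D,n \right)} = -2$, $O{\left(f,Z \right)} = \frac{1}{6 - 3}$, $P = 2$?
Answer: $\frac{11}{14} \approx 0.78571$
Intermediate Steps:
$O{\left(f,Z \right)} = \frac{1}{3}$
$j = - \frac{11}{28}$ ($j = \left(-11\right) \frac{1}{28} = - \frac{11}{28} \approx -0.39286$)
$j k{\left(O{\left(P,-2 \right)},14 \right)} = \left(- \frac{11}{28}\right) \left(-2\right) = \frac{11}{14}$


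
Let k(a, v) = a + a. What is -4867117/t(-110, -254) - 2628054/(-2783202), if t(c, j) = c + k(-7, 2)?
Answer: 2257749274555/57519508 ≈ 39252.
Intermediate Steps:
k(a, v) = 2*a
t(c, j) = -14 + c (t(c, j) = c + 2*(-7) = c - 14 = -14 + c)
-4867117/t(-110, -254) - 2628054/(-2783202) = -4867117/(-14 - 110) - 2628054/(-2783202) = -4867117/(-124) - 2628054*(-1/2783202) = -4867117*(-1/124) + 438009/463867 = 4867117/124 + 438009/463867 = 2257749274555/57519508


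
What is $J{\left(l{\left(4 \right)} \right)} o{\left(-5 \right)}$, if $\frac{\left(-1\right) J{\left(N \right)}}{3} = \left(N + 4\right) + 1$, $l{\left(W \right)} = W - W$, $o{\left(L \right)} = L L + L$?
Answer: $-300$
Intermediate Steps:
$o{\left(L \right)} = L + L^{2}$ ($o{\left(L \right)} = L^{2} + L = L + L^{2}$)
$l{\left(W \right)} = 0$
$J{\left(N \right)} = -15 - 3 N$ ($J{\left(N \right)} = - 3 \left(\left(N + 4\right) + 1\right) = - 3 \left(\left(4 + N\right) + 1\right) = - 3 \left(5 + N\right) = -15 - 3 N$)
$J{\left(l{\left(4 \right)} \right)} o{\left(-5 \right)} = \left(-15 - 0\right) \left(- 5 \left(1 - 5\right)\right) = \left(-15 + 0\right) \left(\left(-5\right) \left(-4\right)\right) = \left(-15\right) 20 = -300$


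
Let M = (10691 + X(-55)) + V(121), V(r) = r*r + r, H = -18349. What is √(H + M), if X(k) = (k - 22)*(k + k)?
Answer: √15574 ≈ 124.80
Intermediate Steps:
V(r) = r + r² (V(r) = r² + r = r + r²)
X(k) = 2*k*(-22 + k) (X(k) = (-22 + k)*(2*k) = 2*k*(-22 + k))
M = 33923 (M = (10691 + 2*(-55)*(-22 - 55)) + 121*(1 + 121) = (10691 + 2*(-55)*(-77)) + 121*122 = (10691 + 8470) + 14762 = 19161 + 14762 = 33923)
√(H + M) = √(-18349 + 33923) = √15574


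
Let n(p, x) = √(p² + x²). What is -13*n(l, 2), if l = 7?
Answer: -13*√53 ≈ -94.641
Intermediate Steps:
-13*n(l, 2) = -13*√(7² + 2²) = -13*√(49 + 4) = -13*√53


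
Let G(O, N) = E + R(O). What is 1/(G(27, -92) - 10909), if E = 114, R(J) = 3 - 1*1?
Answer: -1/10793 ≈ -9.2653e-5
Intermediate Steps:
R(J) = 2 (R(J) = 3 - 1 = 2)
G(O, N) = 116 (G(O, N) = 114 + 2 = 116)
1/(G(27, -92) - 10909) = 1/(116 - 10909) = 1/(-10793) = -1/10793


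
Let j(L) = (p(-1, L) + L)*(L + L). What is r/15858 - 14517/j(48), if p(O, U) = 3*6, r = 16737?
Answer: -2299351/1860672 ≈ -1.2358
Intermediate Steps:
p(O, U) = 18
j(L) = 2*L*(18 + L) (j(L) = (18 + L)*(L + L) = (18 + L)*(2*L) = 2*L*(18 + L))
r/15858 - 14517/j(48) = 16737/15858 - 14517*1/(96*(18 + 48)) = 16737*(1/15858) - 14517/(2*48*66) = 5579/5286 - 14517/6336 = 5579/5286 - 14517*1/6336 = 5579/5286 - 1613/704 = -2299351/1860672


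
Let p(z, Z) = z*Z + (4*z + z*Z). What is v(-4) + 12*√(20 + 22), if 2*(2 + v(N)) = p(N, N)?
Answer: 6 + 12*√42 ≈ 83.769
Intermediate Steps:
p(z, Z) = 4*z + 2*Z*z (p(z, Z) = Z*z + (4*z + Z*z) = 4*z + 2*Z*z)
v(N) = -2 + N*(2 + N) (v(N) = -2 + (2*N*(2 + N))/2 = -2 + N*(2 + N))
v(-4) + 12*√(20 + 22) = (-2 - 4*(2 - 4)) + 12*√(20 + 22) = (-2 - 4*(-2)) + 12*√42 = (-2 + 8) + 12*√42 = 6 + 12*√42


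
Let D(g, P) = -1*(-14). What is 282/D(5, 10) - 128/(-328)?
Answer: 5893/287 ≈ 20.533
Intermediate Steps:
D(g, P) = 14
282/D(5, 10) - 128/(-328) = 282/14 - 128/(-328) = 282*(1/14) - 128*(-1/328) = 141/7 + 16/41 = 5893/287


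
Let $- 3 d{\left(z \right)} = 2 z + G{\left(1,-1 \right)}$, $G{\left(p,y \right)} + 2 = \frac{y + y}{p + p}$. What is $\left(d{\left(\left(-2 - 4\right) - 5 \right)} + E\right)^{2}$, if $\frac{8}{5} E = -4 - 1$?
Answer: $\frac{15625}{576} \approx 27.127$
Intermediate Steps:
$G{\left(p,y \right)} = -2 + \frac{y}{p}$ ($G{\left(p,y \right)} = -2 + \frac{y + y}{p + p} = -2 + \frac{2 y}{2 p} = -2 + 2 y \frac{1}{2 p} = -2 + \frac{y}{p}$)
$d{\left(z \right)} = 1 - \frac{2 z}{3}$ ($d{\left(z \right)} = - \frac{2 z - 3}{3} = - \frac{-3 + 2 z}{3} = 1 - \frac{2 z}{3}$)
$E = - \frac{25}{8}$ ($E = \frac{5 \left(-4 - 1\right)}{8} = \frac{5}{8} \left(-5\right) = - \frac{25}{8} \approx -3.125$)
$\left(d{\left(\left(-2 - 4\right) - 5 \right)} + E\right)^{2} = \left(\left(1 - \frac{2 \left(\left(-2 - 4\right) - 5\right)}{3}\right) - \frac{25}{8}\right)^{2} = \left(\left(1 - \frac{2 \left(-6 - 5\right)}{3}\right) - \frac{25}{8}\right)^{2} = \left(\left(1 - - \frac{22}{3}\right) - \frac{25}{8}\right)^{2} = \left(\left(1 + \frac{22}{3}\right) - \frac{25}{8}\right)^{2} = \left(\frac{25}{3} - \frac{25}{8}\right)^{2} = \left(\frac{125}{24}\right)^{2} = \frac{15625}{576}$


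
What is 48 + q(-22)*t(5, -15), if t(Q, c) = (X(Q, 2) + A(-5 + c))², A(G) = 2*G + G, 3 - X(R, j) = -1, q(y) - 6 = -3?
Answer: 9456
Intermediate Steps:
q(y) = 3 (q(y) = 6 - 3 = 3)
X(R, j) = 4 (X(R, j) = 3 - 1*(-1) = 3 + 1 = 4)
A(G) = 3*G
t(Q, c) = (-11 + 3*c)² (t(Q, c) = (4 + 3*(-5 + c))² = (4 + (-15 + 3*c))² = (-11 + 3*c)²)
48 + q(-22)*t(5, -15) = 48 + 3*(-11 + 3*(-15))² = 48 + 3*(-11 - 45)² = 48 + 3*(-56)² = 48 + 3*3136 = 48 + 9408 = 9456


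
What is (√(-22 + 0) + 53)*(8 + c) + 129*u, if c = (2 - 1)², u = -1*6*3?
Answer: -1845 + 9*I*√22 ≈ -1845.0 + 42.214*I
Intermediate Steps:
u = -18 (u = -6*3 = -18)
c = 1 (c = 1² = 1)
(√(-22 + 0) + 53)*(8 + c) + 129*u = (√(-22 + 0) + 53)*(8 + 1) + 129*(-18) = (√(-22) + 53)*9 - 2322 = (I*√22 + 53)*9 - 2322 = (53 + I*√22)*9 - 2322 = (477 + 9*I*√22) - 2322 = -1845 + 9*I*√22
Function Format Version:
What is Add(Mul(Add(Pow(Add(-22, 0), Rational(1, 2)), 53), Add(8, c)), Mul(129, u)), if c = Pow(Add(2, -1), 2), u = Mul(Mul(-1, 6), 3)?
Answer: Add(-1845, Mul(9, I, Pow(22, Rational(1, 2)))) ≈ Add(-1845.0, Mul(42.214, I))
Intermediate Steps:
u = -18 (u = Mul(-6, 3) = -18)
c = 1 (c = Pow(1, 2) = 1)
Add(Mul(Add(Pow(Add(-22, 0), Rational(1, 2)), 53), Add(8, c)), Mul(129, u)) = Add(Mul(Add(Pow(Add(-22, 0), Rational(1, 2)), 53), Add(8, 1)), Mul(129, -18)) = Add(Mul(Add(Pow(-22, Rational(1, 2)), 53), 9), -2322) = Add(Mul(Add(Mul(I, Pow(22, Rational(1, 2))), 53), 9), -2322) = Add(Mul(Add(53, Mul(I, Pow(22, Rational(1, 2)))), 9), -2322) = Add(Add(477, Mul(9, I, Pow(22, Rational(1, 2)))), -2322) = Add(-1845, Mul(9, I, Pow(22, Rational(1, 2))))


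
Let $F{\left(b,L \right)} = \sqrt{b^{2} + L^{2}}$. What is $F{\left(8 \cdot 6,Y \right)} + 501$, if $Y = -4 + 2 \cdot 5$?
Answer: $501 + 6 \sqrt{65} \approx 549.37$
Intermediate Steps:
$Y = 6$ ($Y = -4 + 10 = 6$)
$F{\left(b,L \right)} = \sqrt{L^{2} + b^{2}}$
$F{\left(8 \cdot 6,Y \right)} + 501 = \sqrt{6^{2} + \left(8 \cdot 6\right)^{2}} + 501 = \sqrt{36 + 48^{2}} + 501 = \sqrt{36 + 2304} + 501 = \sqrt{2340} + 501 = 6 \sqrt{65} + 501 = 501 + 6 \sqrt{65}$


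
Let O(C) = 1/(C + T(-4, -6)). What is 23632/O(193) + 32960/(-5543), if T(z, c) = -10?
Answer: 23971535248/5543 ≈ 4.3246e+6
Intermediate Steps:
O(C) = 1/(-10 + C) (O(C) = 1/(C - 10) = 1/(-10 + C))
23632/O(193) + 32960/(-5543) = 23632/(1/(-10 + 193)) + 32960/(-5543) = 23632/(1/183) + 32960*(-1/5543) = 23632/(1/183) - 32960/5543 = 23632*183 - 32960/5543 = 4324656 - 32960/5543 = 23971535248/5543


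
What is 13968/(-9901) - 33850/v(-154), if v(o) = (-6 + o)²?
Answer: -13854593/5069312 ≈ -2.7330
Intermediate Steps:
13968/(-9901) - 33850/v(-154) = 13968/(-9901) - 33850/(-6 - 154)² = 13968*(-1/9901) - 33850/((-160)²) = -13968/9901 - 33850/25600 = -13968/9901 - 33850*1/25600 = -13968/9901 - 677/512 = -13854593/5069312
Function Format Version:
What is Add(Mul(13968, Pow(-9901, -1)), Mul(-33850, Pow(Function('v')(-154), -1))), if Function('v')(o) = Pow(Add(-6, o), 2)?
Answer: Rational(-13854593, 5069312) ≈ -2.7330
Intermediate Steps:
Add(Mul(13968, Pow(-9901, -1)), Mul(-33850, Pow(Function('v')(-154), -1))) = Add(Mul(13968, Pow(-9901, -1)), Mul(-33850, Pow(Pow(Add(-6, -154), 2), -1))) = Add(Mul(13968, Rational(-1, 9901)), Mul(-33850, Pow(Pow(-160, 2), -1))) = Add(Rational(-13968, 9901), Mul(-33850, Pow(25600, -1))) = Add(Rational(-13968, 9901), Mul(-33850, Rational(1, 25600))) = Add(Rational(-13968, 9901), Rational(-677, 512)) = Rational(-13854593, 5069312)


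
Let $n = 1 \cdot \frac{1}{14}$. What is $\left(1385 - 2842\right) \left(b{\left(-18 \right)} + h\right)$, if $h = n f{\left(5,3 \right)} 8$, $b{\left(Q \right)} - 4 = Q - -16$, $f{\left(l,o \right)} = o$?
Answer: $- \frac{37882}{7} \approx -5411.7$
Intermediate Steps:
$b{\left(Q \right)} = 20 + Q$ ($b{\left(Q \right)} = 4 + \left(Q - -16\right) = 4 + \left(Q + 16\right) = 4 + \left(16 + Q\right) = 20 + Q$)
$n = \frac{1}{14}$ ($n = 1 \cdot \frac{1}{14} = \frac{1}{14} \approx 0.071429$)
$h = \frac{12}{7}$ ($h = \frac{1}{14} \cdot 3 \cdot 8 = \frac{3}{14} \cdot 8 = \frac{12}{7} \approx 1.7143$)
$\left(1385 - 2842\right) \left(b{\left(-18 \right)} + h\right) = \left(1385 - 2842\right) \left(\left(20 - 18\right) + \frac{12}{7}\right) = - 1457 \left(2 + \frac{12}{7}\right) = \left(-1457\right) \frac{26}{7} = - \frac{37882}{7}$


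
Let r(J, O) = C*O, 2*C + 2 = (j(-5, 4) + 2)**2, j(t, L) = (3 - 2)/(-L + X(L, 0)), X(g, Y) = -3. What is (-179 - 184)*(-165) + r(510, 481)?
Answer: 5903861/98 ≈ 60244.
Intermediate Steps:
j(t, L) = 1/(-3 - L) (j(t, L) = (3 - 2)/(-L - 3) = 1/(-3 - L))
C = 71/98 (C = -1 + (-1/(3 + 4) + 2)**2/2 = -1 + (-1/7 + 2)**2/2 = -1 + (13/7)**2/2 = -1 + (1/2)*(169/49) = -1 + 169/98 = 71/98 ≈ 0.72449)
r(J, O) = 71*O/98
(-179 - 184)*(-165) + r(510, 481) = (-179 - 184)*(-165) + (71/98)*481 = -363*(-165) + 34151/98 = 59895 + 34151/98 = 5903861/98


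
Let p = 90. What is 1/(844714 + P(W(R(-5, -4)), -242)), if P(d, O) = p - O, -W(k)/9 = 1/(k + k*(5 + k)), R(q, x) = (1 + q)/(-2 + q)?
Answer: 1/845046 ≈ 1.1834e-6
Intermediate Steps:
R(q, x) = (1 + q)/(-2 + q)
W(k) = -9/(k + k*(5 + k))
P(d, O) = 90 - O
1/(844714 + P(W(R(-5, -4)), -242)) = 1/(844714 + (90 - 1*(-242))) = 1/(844714 + (90 + 242)) = 1/(844714 + 332) = 1/845046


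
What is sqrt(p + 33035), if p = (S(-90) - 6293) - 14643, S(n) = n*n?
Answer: sqrt(20199) ≈ 142.12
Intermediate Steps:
S(n) = n**2
p = -12836 (p = ((-90)**2 - 6293) - 14643 = (8100 - 6293) - 14643 = 1807 - 14643 = -12836)
sqrt(p + 33035) = sqrt(-12836 + 33035) = sqrt(20199)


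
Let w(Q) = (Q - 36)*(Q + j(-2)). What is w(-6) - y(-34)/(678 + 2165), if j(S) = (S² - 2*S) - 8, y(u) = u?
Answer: 716470/2843 ≈ 252.01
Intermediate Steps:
j(S) = -8 + S² - 2*S
w(Q) = Q*(-36 + Q) (w(Q) = (Q - 36)*(Q + (-8 + (-2)² - 2*(-2))) = (-36 + Q)*(Q + (-8 + 4 + 4)) = (-36 + Q)*(Q + 0) = (-36 + Q)*Q = Q*(-36 + Q))
w(-6) - y(-34)/(678 + 2165) = -6*(-36 - 6) - (-34)/(678 + 2165) = -6*(-42) - (-34)/2843 = 252 - (-34)/2843 = 252 - 1*(-34/2843) = 252 + 34/2843 = 716470/2843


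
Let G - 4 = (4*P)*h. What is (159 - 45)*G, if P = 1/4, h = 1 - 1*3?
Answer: 228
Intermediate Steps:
h = -2 (h = 1 - 3 = -2)
P = 1/4 ≈ 0.25000
G = 2 (G = 4 + (4*(1/4))*(-2) = 4 + 1*(-2) = 4 - 2 = 2)
(159 - 45)*G = (159 - 45)*2 = 114*2 = 228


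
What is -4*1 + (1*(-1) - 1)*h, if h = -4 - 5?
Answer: 14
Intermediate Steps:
h = -9
-4*1 + (1*(-1) - 1)*h = -4*1 + (1*(-1) - 1)*(-9) = -4 + (-1 - 1)*(-9) = -4 - 2*(-9) = -4 + 18 = 14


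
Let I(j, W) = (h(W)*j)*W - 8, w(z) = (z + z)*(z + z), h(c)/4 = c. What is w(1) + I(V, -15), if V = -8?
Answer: -7204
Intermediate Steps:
h(c) = 4*c
w(z) = 4*z**2 (w(z) = (2*z)*(2*z) = 4*z**2)
I(j, W) = -8 + 4*j*W**2 (I(j, W) = ((4*W)*j)*W - 8 = (4*W*j)*W - 8 = 4*j*W**2 - 8 = -8 + 4*j*W**2)
w(1) + I(V, -15) = 4*1**2 + (-8 + 4*(-8)*(-15)**2) = 4*1 + (-8 + 4*(-8)*225) = 4 + (-8 - 7200) = 4 - 7208 = -7204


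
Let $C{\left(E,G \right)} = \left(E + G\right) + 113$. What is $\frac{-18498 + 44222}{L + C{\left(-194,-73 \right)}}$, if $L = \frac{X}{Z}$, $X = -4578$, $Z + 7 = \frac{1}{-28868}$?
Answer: $\frac{866371458}{16839641} \approx 51.448$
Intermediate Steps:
$Z = - \frac{202077}{28868}$ ($Z = -7 + \frac{1}{-28868} = -7 - \frac{1}{28868} = - \frac{202077}{28868} \approx -7.0$)
$C{\left(E,G \right)} = 113 + E + G$
$L = \frac{44052568}{67359}$ ($L = - \frac{4578}{- \frac{202077}{28868}} = \left(-4578\right) \left(- \frac{28868}{202077}\right) = \frac{44052568}{67359} \approx 654.0$)
$\frac{-18498 + 44222}{L + C{\left(-194,-73 \right)}} = \frac{-18498 + 44222}{\frac{44052568}{67359} - 154} = \frac{25724}{\frac{44052568}{67359} - 154} = \frac{25724}{\frac{33679282}{67359}} = 25724 \cdot \frac{67359}{33679282} = \frac{866371458}{16839641}$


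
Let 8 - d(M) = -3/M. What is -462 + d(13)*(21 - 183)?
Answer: -23340/13 ≈ -1795.4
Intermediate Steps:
d(M) = 8 + 3/M (d(M) = 8 - (-3)/M = 8 + 3/M)
-462 + d(13)*(21 - 183) = -462 + (8 + 3/13)*(21 - 183) = -462 + (8 + 3*(1/13))*(-162) = -462 + (8 + 3/13)*(-162) = -462 + (107/13)*(-162) = -462 - 17334/13 = -23340/13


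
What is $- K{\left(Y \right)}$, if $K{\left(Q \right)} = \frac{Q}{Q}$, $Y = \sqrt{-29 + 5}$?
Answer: $-1$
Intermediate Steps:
$Y = 2 i \sqrt{6}$ ($Y = \sqrt{-24} = 2 i \sqrt{6} \approx 4.899 i$)
$K{\left(Q \right)} = 1$
$- K{\left(Y \right)} = \left(-1\right) 1 = -1$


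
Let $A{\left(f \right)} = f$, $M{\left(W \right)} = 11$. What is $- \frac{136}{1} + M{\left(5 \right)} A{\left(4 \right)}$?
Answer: $-92$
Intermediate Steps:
$- \frac{136}{1} + M{\left(5 \right)} A{\left(4 \right)} = - \frac{136}{1} + 11 \cdot 4 = \left(-136\right) 1 + 44 = -136 + 44 = -92$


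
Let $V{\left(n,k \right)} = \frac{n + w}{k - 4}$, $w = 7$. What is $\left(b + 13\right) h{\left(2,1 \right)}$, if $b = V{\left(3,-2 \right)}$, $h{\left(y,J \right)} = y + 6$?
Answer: $\frac{272}{3} \approx 90.667$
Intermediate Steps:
$h{\left(y,J \right)} = 6 + y$
$V{\left(n,k \right)} = \frac{7 + n}{-4 + k}$ ($V{\left(n,k \right)} = \frac{n + 7}{k - 4} = \frac{7 + n}{-4 + k}$)
$b = - \frac{5}{3}$ ($b = \frac{7 + 3}{-4 - 2} = \frac{1}{-6} \cdot 10 = \left(- \frac{1}{6}\right) 10 = - \frac{5}{3} \approx -1.6667$)
$\left(b + 13\right) h{\left(2,1 \right)} = \left(- \frac{5}{3} + 13\right) \left(6 + 2\right) = \frac{34}{3} \cdot 8 = \frac{272}{3}$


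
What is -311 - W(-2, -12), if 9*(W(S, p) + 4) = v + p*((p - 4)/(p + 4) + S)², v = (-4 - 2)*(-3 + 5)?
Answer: -917/3 ≈ -305.67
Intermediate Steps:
v = -12 (v = -6*2 = -12)
W(S, p) = -16/3 + p*(S + (-4 + p)/(4 + p))²/9 (W(S, p) = -4 + (-12 + p*((p - 4)/(p + 4) + S)²)/9 = -4 + (-12 + p*((-4 + p)/(4 + p) + S)²)/9 = -4 + (-12 + p*(S + (-4 + p)/(4 + p))²)/9 = -4 + (-4/3 + p*(S + (-4 + p)/(4 + p))²/9) = -16/3 + p*(S + (-4 + p)/(4 + p))²/9)
-311 - W(-2, -12) = -311 - (-16/3 + (⅑)*(-12)*(-4 - 12 + 4*(-2) - 2*(-12))²/(4 - 12)²) = -311 - (-16/3 + (⅑)*(-12)*(-4 - 12 - 8 + 24)²/(-8)²) = -311 - (-16/3 + (⅑)*(-12)*(1/64)*0²) = -311 - (-16/3 + (⅑)*(-12)*(1/64)*0) = -311 - (-16/3 + 0) = -311 - 1*(-16/3) = -311 + 16/3 = -917/3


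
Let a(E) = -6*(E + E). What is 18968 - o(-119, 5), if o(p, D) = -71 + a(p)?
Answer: 17611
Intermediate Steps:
a(E) = -12*E
o(p, D) = -71 - 12*p
18968 - o(-119, 5) = 18968 - (-71 - 12*(-119)) = 18968 - (-71 + 1428) = 18968 - 1*1357 = 18968 - 1357 = 17611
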